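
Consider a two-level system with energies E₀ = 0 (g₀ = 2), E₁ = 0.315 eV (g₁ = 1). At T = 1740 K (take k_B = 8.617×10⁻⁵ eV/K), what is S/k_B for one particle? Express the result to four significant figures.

k_BT = 8.617×10⁻⁵ × 1740 K = 0.149936 eV.
Eᵢ/kT = 0, 2.10090.
Z = Σ gᵢe^(−Eᵢ/kT) = 2·e^(−0) + 1·e^(−2.10090) = 2.00000 + 0.122346 = 2.12235.
⟨E⟩ = Σ EᵢPᵢ = 0.0181586 eV.
S/k_B = ln Z + ⟨E⟩/kT = ln(2.12235) + 0.0181586/0.149936 = 0.752524 + 0.121109 = 0.8736.

0.8736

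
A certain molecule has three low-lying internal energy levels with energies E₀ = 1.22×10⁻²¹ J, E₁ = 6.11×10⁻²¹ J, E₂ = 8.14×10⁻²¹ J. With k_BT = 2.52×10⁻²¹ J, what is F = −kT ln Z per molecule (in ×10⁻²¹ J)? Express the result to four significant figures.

Eᵢ/kT = 0.484127, 2.42460, 3.23016.
Z = Σ e^(−Eᵢ/kT) = e^(−0.484127) + e^(−2.42460) + e^(−3.23016) = 0.616235 + 0.0885135 + 0.0395512 = 0.744300.
F = −kT ln Z = −2.52 × ln(0.744300) = −2.52 × -0.295311 = 0.7442 ×10⁻²¹ J.

0.7442 ×10⁻²¹ J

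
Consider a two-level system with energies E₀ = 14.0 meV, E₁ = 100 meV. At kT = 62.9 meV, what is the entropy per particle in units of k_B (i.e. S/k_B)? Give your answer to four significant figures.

0.5046

Eᵢ/kT = 0.222576, 1.58983.
Z = Σ e^(−Eᵢ/kT) = e^(−0.222576) + e^(−1.58983) = 0.800454 + 0.203960 = 1.00441.
⟨E⟩ = Σ EᵢPᵢ = 31.4636 meV.
S/k_B = ln Z + ⟨E⟩/kT = ln(1.00441) + 31.4636/62.9 = 0.00440030 + 0.500216 = 0.5046.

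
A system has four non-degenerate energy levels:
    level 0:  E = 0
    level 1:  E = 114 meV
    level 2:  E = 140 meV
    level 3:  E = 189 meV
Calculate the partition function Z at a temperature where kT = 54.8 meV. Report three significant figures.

Z = 1.23

Eᵢ/kT = 0, 2.0803, 2.5547, 3.4489.
Z = Σ e^(−Eᵢ/kT) = e^(−0) + e^(−2.0803) + e^(−2.5547) + e^(−3.4489) = 1.0000 + 0.12489 + 0.077716 + 0.031781 = 1.2344.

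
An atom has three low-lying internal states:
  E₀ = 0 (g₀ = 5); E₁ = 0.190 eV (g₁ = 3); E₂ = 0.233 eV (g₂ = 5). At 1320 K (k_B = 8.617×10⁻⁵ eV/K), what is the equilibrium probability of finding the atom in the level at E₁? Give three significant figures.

0.0909

k_BT = 8.617×10⁻⁵ × 1320 K = 0.11374 eV.
Eᵢ/kT = 0, 1.6705, 2.0485.
Z = Σ gᵢe^(−Eᵢ/kT) = 5·e^(−0) + 3·e^(−1.6705) + 5·e^(−2.0485) = 5.0000 + 0.56446 + 0.64464 = 6.2091.
P₁ = g₁ e^(−E₁/kT) / Z = 0.56446/6.2091 = 0.0909.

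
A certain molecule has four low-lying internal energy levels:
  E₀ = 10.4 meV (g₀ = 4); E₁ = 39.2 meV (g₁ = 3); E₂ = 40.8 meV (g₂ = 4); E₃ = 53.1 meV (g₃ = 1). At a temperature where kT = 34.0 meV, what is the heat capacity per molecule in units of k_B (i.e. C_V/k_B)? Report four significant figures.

0.2088

Eᵢ/kT = 0.305882, 1.15294, 1.20000, 1.56176.
Z = Σ gᵢe^(−Eᵢ/kT) = 4·e^(−0.305882) + 3·e^(−1.15294) + 4·e^(−1.20000) + 1·e^(−1.56176) = 2.94589 + 0.947122 + 1.20478 + 0.209767 = 5.30756.
⟨E⟩ = 24.1275 meV, ⟨E²⟩ = 823.542 meV².
C_V/k_B = (⟨E²⟩ − ⟨E⟩²)/(kT)² = (823.542 − 582.136)/1156.00 = 0.2088.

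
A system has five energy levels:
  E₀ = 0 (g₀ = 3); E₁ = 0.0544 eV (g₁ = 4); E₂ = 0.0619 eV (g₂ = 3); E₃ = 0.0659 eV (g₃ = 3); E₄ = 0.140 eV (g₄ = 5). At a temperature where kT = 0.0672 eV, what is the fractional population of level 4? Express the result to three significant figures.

Eᵢ/kT = 0, 0.80952, 0.92113, 0.98065, 2.0833.
Z = Σ gᵢe^(−Eᵢ/kT) = 3·e^(−0) + 4·e^(−0.80952) + 3·e^(−0.92113) + 3·e^(−0.98065) + 5·e^(−2.0833) = 3.0000 + 1.7803 + 1.1942 + 1.1252 + 0.62259 = 7.7223.
P₄ = g₄ e^(−E₄/kT) / Z = 0.62259/7.7223 = 0.0806.

0.0806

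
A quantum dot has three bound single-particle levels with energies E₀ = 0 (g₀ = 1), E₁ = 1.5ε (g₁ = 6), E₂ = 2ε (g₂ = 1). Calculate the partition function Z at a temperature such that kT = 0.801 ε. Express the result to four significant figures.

Eᵢ/kT = 0, 1.87266, 2.49688.
Z = Σ gᵢe^(−Eᵢ/kT) = 1·e^(−0) + 6·e^(−1.87266) + 1·e^(−2.49688) = 1.00000 + 0.922285 + 0.0823415 = 2.00463.

Z = 2.005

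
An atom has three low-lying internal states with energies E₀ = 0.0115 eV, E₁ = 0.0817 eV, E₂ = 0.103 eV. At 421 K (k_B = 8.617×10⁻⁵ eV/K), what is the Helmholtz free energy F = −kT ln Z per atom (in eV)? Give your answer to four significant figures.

0.004147 eV

k_BT = 8.617×10⁻⁵ × 421 K = 0.0362776 eV.
Eᵢ/kT = 0.317000, 2.25208, 2.83922.
Z = Σ e^(−Eᵢ/kT) = e^(−0.317000) + e^(−2.25208) + e^(−2.83922) = 0.728331 + 0.105180 + 0.0584713 = 0.891982.
F = −kT ln Z = −0.0362776 × ln(0.891982) = −0.0362776 × -0.114309 = 0.004147 eV.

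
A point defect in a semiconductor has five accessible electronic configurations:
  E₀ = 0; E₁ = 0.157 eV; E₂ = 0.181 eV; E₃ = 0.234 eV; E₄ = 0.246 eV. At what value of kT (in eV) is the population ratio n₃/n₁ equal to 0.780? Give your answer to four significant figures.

0.3099 eV

n₃/n₁ = exp[−(E₃−E₁)/kT] = 0.780.
⇒ (E₃−E₁)/kT = ln(1/0.780) = ln(1.28205) = 0.248460.
kT = 0.077 eV / 0.248460 = 0.3099 eV.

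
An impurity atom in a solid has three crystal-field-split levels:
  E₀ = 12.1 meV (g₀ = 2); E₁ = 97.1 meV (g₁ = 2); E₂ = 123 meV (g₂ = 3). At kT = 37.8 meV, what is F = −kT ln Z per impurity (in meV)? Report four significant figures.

Eᵢ/kT = 0.320106, 2.56878, 3.25397.
Z = Σ gᵢe^(−Eᵢ/kT) = 2·e^(−0.320106) + 2·e^(−2.56878) + 3·e^(−3.25397) = 1.45214 + 0.153258 + 0.115862 = 1.72126.
F = −kT ln Z = −37.8 × ln(1.72126) = −37.8 × 0.543057 = -20.53 meV.

-20.53 meV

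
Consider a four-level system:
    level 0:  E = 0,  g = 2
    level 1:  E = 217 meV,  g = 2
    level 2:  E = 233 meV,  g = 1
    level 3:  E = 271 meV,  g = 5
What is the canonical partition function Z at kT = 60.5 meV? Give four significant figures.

Z = 2.133

Eᵢ/kT = 0, 3.58678, 3.85124, 4.47934.
Z = Σ gᵢe^(−Eᵢ/kT) = 2·e^(−0) + 2·e^(−3.58678) + 1·e^(−3.85124) + 5·e^(−4.47934) = 2.00000 + 0.0553747 + 0.0212534 + 0.0567045 = 2.13333.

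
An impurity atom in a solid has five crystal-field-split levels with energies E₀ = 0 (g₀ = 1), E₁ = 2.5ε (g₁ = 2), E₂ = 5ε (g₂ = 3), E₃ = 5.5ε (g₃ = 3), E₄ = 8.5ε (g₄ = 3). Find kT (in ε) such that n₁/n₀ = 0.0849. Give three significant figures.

0.791 ε

n₁/n₀ = (g₁/g₀) exp[−(E₁−E₀)/kT] = 0.0849.
⇒ (E₁−E₀)/kT = ln((2/1)/0.0849) = ln(23.557) = 3.1594.
kT = 2.5ε / 3.1594 = 0.791 ε.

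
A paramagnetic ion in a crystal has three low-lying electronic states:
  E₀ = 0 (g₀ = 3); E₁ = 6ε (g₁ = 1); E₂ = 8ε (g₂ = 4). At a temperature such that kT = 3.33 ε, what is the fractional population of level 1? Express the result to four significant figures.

Eᵢ/kT = 0, 1.80180, 2.40240.
Z = Σ gᵢe^(−Eᵢ/kT) = 3·e^(−0) + 1·e^(−1.80180) + 4·e^(−2.40240) = 3.00000 + 0.165002 + 0.362002 = 3.52700.
P₁ = g₁ e^(−E₁/kT) / Z = 0.165002/3.52700 = 0.04678.

0.04678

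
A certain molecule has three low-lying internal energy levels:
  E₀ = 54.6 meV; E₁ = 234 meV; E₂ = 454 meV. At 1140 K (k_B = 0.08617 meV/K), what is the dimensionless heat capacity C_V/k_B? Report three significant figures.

0.601

k_BT = 0.08617 × 1140 K = 98.234 meV.
Eᵢ/kT = 0.55582, 2.3821, 4.6216.
Z = Σ e^(−Eᵢ/kT) = e^(−0.55582) + e^(−2.3821) + e^(−4.6216) = 0.57360 + 0.092356 + 0.0098370 = 0.67579.
⟨E⟩ = 84.932 meV, ⟨E²⟩ = 13014 meV².
C_V/k_B = (⟨E²⟩ − ⟨E⟩²)/(kT)² = (13014 − 7213.4)/9649.9 = 0.601.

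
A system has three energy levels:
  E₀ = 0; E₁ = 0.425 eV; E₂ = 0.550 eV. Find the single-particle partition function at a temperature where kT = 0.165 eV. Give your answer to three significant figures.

Z = 1.11

Eᵢ/kT = 0, 2.5758, 3.3333.
Z = Σ e^(−Eᵢ/kT) = e^(−0) + e^(−2.5758) + e^(−3.3333) = 1.0000 + 0.076093 + 0.035675 = 1.1118.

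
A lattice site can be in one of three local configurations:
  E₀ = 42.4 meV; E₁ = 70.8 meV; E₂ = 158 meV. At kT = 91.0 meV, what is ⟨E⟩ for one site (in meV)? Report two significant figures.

Eᵢ/kT = 0.4659, 0.7780, 1.736.
Z = Σ e^(−Eᵢ/kT) = e^(−0.4659) + e^(−0.7780) + e^(−1.736) = 0.6276 + 0.4593 + 0.1762 = 1.263.
⟨E⟩ = Σ Eᵢ e^(−Eᵢ/kT) / Z = (42.4·0.6276 + 70.8·0.4593 + 158·0.1762) / 1.263 = 69 meV.

69 meV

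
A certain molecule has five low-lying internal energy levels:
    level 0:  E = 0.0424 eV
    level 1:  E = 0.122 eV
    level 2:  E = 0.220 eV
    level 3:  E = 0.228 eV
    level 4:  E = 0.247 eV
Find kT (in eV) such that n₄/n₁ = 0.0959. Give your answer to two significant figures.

n₄/n₁ = exp[−(E₄−E₁)/kT] = 0.0959.
⇒ (E₄−E₁)/kT = ln(1/0.0959) = ln(10.43) = 2.345.
kT = 0.125 eV / 2.345 = 0.053 eV.

0.053 eV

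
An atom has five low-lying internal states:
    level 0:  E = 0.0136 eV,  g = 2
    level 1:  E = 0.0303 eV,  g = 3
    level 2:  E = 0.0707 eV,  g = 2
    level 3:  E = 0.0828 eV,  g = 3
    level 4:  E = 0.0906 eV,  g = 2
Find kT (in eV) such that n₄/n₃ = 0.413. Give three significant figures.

0.0163 eV

n₄/n₃ = (g₄/g₃) exp[−(E₄−E₃)/kT] = 0.413.
⇒ (E₄−E₃)/kT = ln((2/3)/0.413) = ln(1.6142) = 0.47884.
kT = 0.0078 eV / 0.47884 = 0.0163 eV.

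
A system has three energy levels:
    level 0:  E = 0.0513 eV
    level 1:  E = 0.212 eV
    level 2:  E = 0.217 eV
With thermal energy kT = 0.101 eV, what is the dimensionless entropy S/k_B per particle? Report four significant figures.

Eᵢ/kT = 0.507921, 2.09901, 2.14851.
Z = Σ e^(−Eᵢ/kT) = e^(−0.507921) + e^(−2.09901) + e^(−2.14851) = 0.601745 + 0.122578 + 0.116658 = 0.840981.
⟨E⟩ = Σ EᵢPᵢ = 0.0977083 eV.
S/k_B = ln Z + ⟨E⟩/kT = ln(0.840981) + 0.0977083/0.101 = -0.173186 + 0.967409 = 0.7942.

0.7942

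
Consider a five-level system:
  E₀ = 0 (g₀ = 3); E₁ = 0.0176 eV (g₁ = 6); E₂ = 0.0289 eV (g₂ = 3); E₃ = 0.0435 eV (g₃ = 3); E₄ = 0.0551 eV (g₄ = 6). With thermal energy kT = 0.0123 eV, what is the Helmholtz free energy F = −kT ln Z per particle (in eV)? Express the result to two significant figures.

Eᵢ/kT = 0, 1.431, 2.350, 3.537, 4.480.
Z = Σ gᵢe^(−Eᵢ/kT) = 3·e^(−0) + 6·e^(−1.431) + 3·e^(−2.350) + 3·e^(−3.537) + 6·e^(−4.480) = 3.000 + 1.434 + 0.2861 + 0.08730 + 0.06800 = 4.875.
F = −kT ln Z = −0.0123 × ln(4.875) = −0.0123 × 1.584 = -0.019 eV.

-0.019 eV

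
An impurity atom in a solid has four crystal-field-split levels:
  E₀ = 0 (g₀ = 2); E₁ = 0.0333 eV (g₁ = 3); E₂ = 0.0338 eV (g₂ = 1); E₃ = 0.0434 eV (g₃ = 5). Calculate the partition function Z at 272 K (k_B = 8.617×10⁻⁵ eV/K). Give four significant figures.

k_BT = 8.617×10⁻⁵ × 272 K = 0.0234382 eV.
Eᵢ/kT = 0, 1.42076, 1.44209, 1.85168.
Z = Σ gᵢe^(−Eᵢ/kT) = 2·e^(−0) + 3·e^(−1.42076) + 1·e^(−1.44209) + 5·e^(−1.85168) = 2.00000 + 0.724591 + 0.236433 + 0.784866 = 3.74589.

Z = 3.746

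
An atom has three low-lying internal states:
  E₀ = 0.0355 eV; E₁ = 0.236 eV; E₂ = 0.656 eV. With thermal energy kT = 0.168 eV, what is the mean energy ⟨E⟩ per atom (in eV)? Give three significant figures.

0.0929 eV

Eᵢ/kT = 0.21131, 1.4048, 3.9048.
Z = Σ e^(−Eᵢ/kT) = e^(−0.21131) + e^(−1.4048) + e^(−3.9048) = 0.80952 + 0.24542 + 0.020145 = 1.0751.
⟨E⟩ = Σ Eᵢ e^(−Eᵢ/kT) / Z = (0.0355·0.80952 + 0.236·0.24542 + 0.656·0.020145) / 1.0751 = 0.0929 eV.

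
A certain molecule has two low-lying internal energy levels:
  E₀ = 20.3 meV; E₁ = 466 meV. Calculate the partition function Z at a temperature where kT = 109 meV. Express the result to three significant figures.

Eᵢ/kT = 0.18624, 4.2752.
Z = Σ e^(−Eᵢ/kT) = e^(−0.18624) + e^(−4.2752) = 0.83007 + 0.013909 = 0.84398.

Z = 0.844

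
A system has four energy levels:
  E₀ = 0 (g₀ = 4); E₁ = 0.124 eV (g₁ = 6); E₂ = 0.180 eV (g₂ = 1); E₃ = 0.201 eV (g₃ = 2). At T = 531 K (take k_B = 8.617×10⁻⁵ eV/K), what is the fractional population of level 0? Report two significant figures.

k_BT = 8.617×10⁻⁵ × 531 K = 0.04576 eV.
Eᵢ/kT = 0, 2.710, 3.934, 4.392.
Z = Σ gᵢe^(−Eᵢ/kT) = 4·e^(−0) + 6·e^(−2.710) + 1·e^(−3.934) + 2·e^(−4.392) = 4.000 + 0.3992 + 0.01957 + 0.02475 = 4.444.
P₀ = g₀ e^(−E₀/kT) / Z = 4.000/4.444 = 0.90.

0.90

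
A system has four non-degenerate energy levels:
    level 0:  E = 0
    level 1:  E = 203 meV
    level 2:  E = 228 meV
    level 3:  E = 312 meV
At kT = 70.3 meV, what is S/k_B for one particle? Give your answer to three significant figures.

Eᵢ/kT = 0, 2.8876, 3.2432, 4.4381.
Z = Σ e^(−Eᵢ/kT) = e^(−0) + e^(−2.8876) + e^(−3.2432) + e^(−4.4381) = 1.0000 + 0.055710 + 0.039039 + 0.011818 = 1.1066.
⟨E⟩ = Σ EᵢPᵢ = 21.595 meV.
S/k_B = ln Z + ⟨E⟩/kT = ln(1.1066) + 21.595/70.3 = 0.10129 + 0.30718 = 0.408.

0.408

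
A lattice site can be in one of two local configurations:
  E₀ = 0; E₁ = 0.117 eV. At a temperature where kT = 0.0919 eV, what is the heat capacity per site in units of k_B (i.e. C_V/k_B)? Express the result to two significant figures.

Eᵢ/kT = 0, 1.273.
Z = Σ e^(−Eᵢ/kT) = e^(−0) + e^(−1.273) = 1.000 + 0.2800 = 1.280.
⟨E⟩ = 0.02559 eV, ⟨E²⟩ = 0.002994 eV².
C_V/k_B = (⟨E²⟩ − ⟨E⟩²)/(kT)² = (0.002994 − 0.0006548)/0.008446 = 0.28.

0.28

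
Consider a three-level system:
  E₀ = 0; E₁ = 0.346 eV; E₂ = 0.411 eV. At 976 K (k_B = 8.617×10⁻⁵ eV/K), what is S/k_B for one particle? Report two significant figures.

0.13

k_BT = 8.617×10⁻⁵ × 976 K = 0.08410 eV.
Eᵢ/kT = 0, 4.114, 4.887.
Z = Σ e^(−Eᵢ/kT) = e^(−0) + e^(−4.114) + e^(−4.887) = 1.000 + 0.01634 + 0.007544 = 1.024.
⟨E⟩ = Σ EᵢPᵢ = 0.008549 eV.
S/k_B = ln Z + ⟨E⟩/kT = ln(1.024) + 0.008549/0.08410 = 0.02372 + 0.1017 = 0.13.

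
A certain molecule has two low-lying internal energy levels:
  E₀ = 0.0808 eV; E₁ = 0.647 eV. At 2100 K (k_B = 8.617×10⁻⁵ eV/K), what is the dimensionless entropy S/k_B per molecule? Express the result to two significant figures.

k_BT = 8.617×10⁻⁵ × 2100 K = 0.1810 eV.
Eᵢ/kT = 0.4464, 3.575.
Z = Σ e^(−Eᵢ/kT) = e^(−0.4464) + e^(−3.575) = 0.6399 + 0.02802 = 0.6679.
⟨E⟩ = Σ EᵢPᵢ = 0.1046 eV.
S/k_B = ln Z + ⟨E⟩/kT = ln(0.6679) + 0.1046/0.1810 = -0.4036 + 0.5779 = 0.17.

0.17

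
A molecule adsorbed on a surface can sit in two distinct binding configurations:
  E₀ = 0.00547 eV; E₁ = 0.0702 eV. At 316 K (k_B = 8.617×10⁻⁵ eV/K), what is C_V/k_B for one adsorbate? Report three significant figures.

0.439

k_BT = 8.617×10⁻⁵ × 316 K = 0.027230 eV.
Eᵢ/kT = 0.20088, 2.5780.
Z = Σ e^(−Eᵢ/kT) = e^(−0.20088) + e^(−2.5780) = 0.81801 + 0.075926 = 0.89394.
⟨E⟩ = 0.010968 eV, ⟨E²⟩ = 0.00044594 eV².
C_V/k_B = (⟨E²⟩ − ⟨E⟩²)/(kT)² = (0.00044594 − 0.00012030)/0.00074147 = 0.439.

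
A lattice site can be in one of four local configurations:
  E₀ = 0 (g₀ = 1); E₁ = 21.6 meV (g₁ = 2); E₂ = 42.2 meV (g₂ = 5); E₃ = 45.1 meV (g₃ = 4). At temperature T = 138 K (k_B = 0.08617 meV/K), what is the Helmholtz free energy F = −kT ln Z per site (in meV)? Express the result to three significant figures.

-5.28 meV

k_BT = 0.08617 × 138 K = 11.891 meV.
Eᵢ/kT = 0, 1.8165, 3.5489, 3.7928.
Z = Σ gᵢe^(−Eᵢ/kT) = 1·e^(−0) + 2·e^(−1.8165) + 5·e^(−3.5489) + 4·e^(−3.7928) = 1.0000 + 0.32519 + 0.14378 + 0.090130 = 1.5591.
F = −kT ln Z = −11.891 × ln(1.5591) = −11.891 × 0.44411 = -5.28 meV.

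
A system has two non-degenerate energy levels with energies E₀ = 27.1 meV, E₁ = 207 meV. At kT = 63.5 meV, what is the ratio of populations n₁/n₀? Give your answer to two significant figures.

0.059

n₁/n₀ = exp[−(E₁−E₀)/kT] = exp(−(179.9 meV)/(63.5 meV)) = exp(-2.833) = 0.059.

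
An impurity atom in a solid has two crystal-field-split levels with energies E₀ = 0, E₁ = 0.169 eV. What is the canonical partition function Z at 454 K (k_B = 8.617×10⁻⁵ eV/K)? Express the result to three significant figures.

Z = 1.01

k_BT = 8.617×10⁻⁵ × 454 K = 0.039121 eV.
Eᵢ/kT = 0, 4.3199.
Z = Σ e^(−Eᵢ/kT) = e^(−0) + e^(−4.3199) = 1.0000 + 0.013301 = 1.0133.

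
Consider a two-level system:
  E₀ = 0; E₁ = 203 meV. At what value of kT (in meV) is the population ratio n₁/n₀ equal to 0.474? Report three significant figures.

n₁/n₀ = exp[−(E₁−E₀)/kT] = 0.474.
⇒ (E₁−E₀)/kT = ln(1/0.474) = ln(2.1097) = 0.74655.
kT = 203 meV / 0.74655 = 272 meV.

272 meV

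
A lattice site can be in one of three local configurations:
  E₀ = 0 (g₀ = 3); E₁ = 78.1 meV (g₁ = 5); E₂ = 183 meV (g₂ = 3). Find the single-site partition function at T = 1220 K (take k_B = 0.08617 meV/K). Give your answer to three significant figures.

k_BT = 0.08617 × 1220 K = 105.13 meV.
Eᵢ/kT = 0, 0.74289, 1.7407.
Z = Σ gᵢe^(−Eᵢ/kT) = 3·e^(−0) + 5·e^(−0.74289) + 3·e^(−1.7407) = 3.0000 + 2.3787 + 0.52619 = 5.9049.

Z = 5.90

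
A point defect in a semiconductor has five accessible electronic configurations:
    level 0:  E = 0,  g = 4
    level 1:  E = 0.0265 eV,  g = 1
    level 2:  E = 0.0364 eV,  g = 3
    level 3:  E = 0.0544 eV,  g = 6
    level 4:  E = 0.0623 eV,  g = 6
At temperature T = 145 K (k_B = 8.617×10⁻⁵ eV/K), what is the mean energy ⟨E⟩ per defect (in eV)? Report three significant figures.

0.00360 eV

k_BT = 8.617×10⁻⁵ × 145 K = 0.012495 eV.
Eᵢ/kT = 0, 2.1208, 2.9132, 4.3537, 4.9860.
Z = Σ gᵢe^(−Eᵢ/kT) = 4·e^(−0) + 1·e^(−2.1208) + 3·e^(−2.9132) + 6·e^(−4.3537) + 6·e^(−4.9860) = 4.0000 + 0.11994 + 0.16291 + 0.077155 + 0.040998 = 4.4010.
⟨E⟩ = Σ Eᵢ gᵢe^(−Eᵢ/kT) / Z = (0·4.0000 + 0.0265·0.11994 + 0.0364·0.16291 + 0.0544·0.077155 + 0.0623·0.040998) / 4.4010 = 0.00360 eV.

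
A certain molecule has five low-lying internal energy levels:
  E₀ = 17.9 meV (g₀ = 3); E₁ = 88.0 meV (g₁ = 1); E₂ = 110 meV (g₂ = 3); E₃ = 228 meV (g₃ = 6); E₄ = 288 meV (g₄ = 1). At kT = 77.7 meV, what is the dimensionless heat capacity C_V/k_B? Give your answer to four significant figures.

Eᵢ/kT = 0.230373, 1.13256, 1.41570, 2.93436, 3.70656.
Z = Σ gᵢe^(−Eᵢ/kT) = 3·e^(−0.230373) + 1·e^(−1.13256) + 3·e^(−1.41570) + 6·e^(−2.93436) + 1·e^(−3.70656) = 2.38271 + 0.322207 + 0.728267 + 0.318988 + 0.0245619 = 3.77673.
⟨E⟩ = 61.1421 meV, ⟨E²⟩ = 8126.13 meV².
C_V/k_B = (⟨E²⟩ − ⟨E⟩²)/(kT)² = (8126.13 − 3738.36)/6037.29 = 0.7268.

0.7268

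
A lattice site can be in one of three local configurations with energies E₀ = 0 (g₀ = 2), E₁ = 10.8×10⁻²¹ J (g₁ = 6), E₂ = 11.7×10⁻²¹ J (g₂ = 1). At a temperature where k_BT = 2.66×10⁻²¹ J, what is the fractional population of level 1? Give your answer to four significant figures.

0.04891

Eᵢ/kT = 0, 4.06015, 4.39850.
Z = Σ gᵢe^(−Eᵢ/kT) = 2·e^(−0) + 6·e^(−4.06015) + 1·e^(−4.39850) = 2.00000 + 0.103479 + 0.0122958 = 2.11577.
P₁ = g₁ e^(−E₁/kT) / Z = 0.103479/2.11577 = 0.04891.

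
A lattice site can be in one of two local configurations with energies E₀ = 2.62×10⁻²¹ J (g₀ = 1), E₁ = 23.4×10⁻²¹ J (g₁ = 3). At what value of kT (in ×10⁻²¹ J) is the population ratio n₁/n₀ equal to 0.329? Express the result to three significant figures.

n₁/n₀ = (g₁/g₀) exp[−(E₁−E₀)/kT] = 0.329.
⇒ (E₁−E₀)/kT = ln((3/1)/0.329) = ln(9.1185) = 2.2103.
kT = 20.78 ×10⁻²¹ J / 2.2103 = 9.40 ×10⁻²¹ J.

9.40 ×10⁻²¹ J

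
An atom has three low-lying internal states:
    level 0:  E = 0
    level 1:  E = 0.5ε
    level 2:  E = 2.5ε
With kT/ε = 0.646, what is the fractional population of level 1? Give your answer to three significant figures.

Eᵢ/kT = 0, 0.77399, 3.8700.
Z = Σ e^(−Eᵢ/kT) = e^(−0) + e^(−0.77399) + e^(−3.8700) = 1.0000 + 0.46117 + 0.020858 = 1.4820.
P₁ = e^(−E₁/kT) / Z = 0.46117/1.4820 = 0.311.

0.311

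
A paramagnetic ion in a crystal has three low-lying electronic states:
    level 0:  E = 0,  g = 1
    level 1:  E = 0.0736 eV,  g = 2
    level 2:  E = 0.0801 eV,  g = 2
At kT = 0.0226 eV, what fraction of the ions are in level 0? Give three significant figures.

0.881

Eᵢ/kT = 0, 3.2566, 3.5442.
Z = Σ gᵢe^(−Eᵢ/kT) = 1·e^(−0) + 2·e^(−3.2566) + 2·e^(−3.5442) = 1.0000 + 0.077038 + 0.057783 = 1.1348.
P₀ = g₀ e^(−E₀/kT) / Z = 1.0000/1.1348 = 0.881.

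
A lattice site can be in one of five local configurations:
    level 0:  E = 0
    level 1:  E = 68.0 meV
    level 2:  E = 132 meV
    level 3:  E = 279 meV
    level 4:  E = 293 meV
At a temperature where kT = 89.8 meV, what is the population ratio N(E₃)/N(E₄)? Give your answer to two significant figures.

n₃/n₄ = exp[−(E₃−E₄)/kT] = exp(−(-14 meV)/(89.8 meV)) = exp(0.1559) = 1.2.

1.2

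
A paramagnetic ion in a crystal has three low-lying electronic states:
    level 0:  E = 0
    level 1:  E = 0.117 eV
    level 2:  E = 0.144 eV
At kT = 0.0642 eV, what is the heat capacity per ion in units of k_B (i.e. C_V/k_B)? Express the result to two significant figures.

Eᵢ/kT = 0, 1.822, 2.243.
Z = Σ e^(−Eᵢ/kT) = e^(−0) + e^(−1.822) + e^(−2.243) = 1.000 + 0.1617 + 0.1061 = 1.268.
⟨E⟩ = 0.02697 eV, ⟨E²⟩ = 0.003481 eV².
C_V/k_B = (⟨E²⟩ − ⟨E⟩²)/(kT)² = (0.003481 − 0.0007274)/0.004122 = 0.67.

0.67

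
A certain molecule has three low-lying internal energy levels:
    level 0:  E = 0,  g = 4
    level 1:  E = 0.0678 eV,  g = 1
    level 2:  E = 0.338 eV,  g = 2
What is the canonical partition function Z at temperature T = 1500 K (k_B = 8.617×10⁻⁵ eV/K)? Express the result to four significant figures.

k_BT = 8.617×10⁻⁵ × 1500 K = 0.129255 eV.
Eᵢ/kT = 0, 0.524545, 2.61499.
Z = Σ gᵢe^(−Eᵢ/kT) = 4·e^(−0) + 1·e^(−0.524545) + 2·e^(−2.61499) = 4.00000 + 0.591825 + 0.146337 = 4.73816.

Z = 4.738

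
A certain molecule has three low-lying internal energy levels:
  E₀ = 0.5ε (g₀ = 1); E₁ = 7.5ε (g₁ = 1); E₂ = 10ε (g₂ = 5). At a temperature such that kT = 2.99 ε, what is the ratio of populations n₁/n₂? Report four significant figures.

0.4615

n₁/n₂ = (g₁/g₂) exp[−(E₁−E₂)/kT] = (1/5) × exp(−(-2.5ε)/(2.99ε)) = (1/5) × exp(0.836120) = 0.4615.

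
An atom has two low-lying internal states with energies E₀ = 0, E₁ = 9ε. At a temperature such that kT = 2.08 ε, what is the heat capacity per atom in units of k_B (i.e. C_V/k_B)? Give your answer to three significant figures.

Eᵢ/kT = 0, 4.3269.
Z = Σ e^(−Eᵢ/kT) = e^(−0) + e^(−4.3269) = 1.0000 + 0.013208 = 1.0132.
⟨E⟩ = 0.11732 ε, ⟨E²⟩ = 1.0559 ε².
C_V/k_B = (⟨E²⟩ − ⟨E⟩²)/(kT)² = (1.0559 − 0.013764)/4.3264 = 0.241.

0.241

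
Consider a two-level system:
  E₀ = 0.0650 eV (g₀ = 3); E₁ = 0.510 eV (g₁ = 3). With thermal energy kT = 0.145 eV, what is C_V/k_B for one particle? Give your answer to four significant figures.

Eᵢ/kT = 0.448276, 3.51724.
Z = Σ gᵢe^(−Eᵢ/kT) = 3·e^(−0.448276) + 3·e^(−3.51724) = 1.91619 + 0.0890437 = 2.00523.
⟨E⟩ = 0.0847607 eV, ⟨E²⟩ = 0.0155873 eV².
C_V/k_B = (⟨E²⟩ − ⟨E⟩²)/(kT)² = (0.0155873 − 0.00718438)/0.0210250 = 0.3997.

0.3997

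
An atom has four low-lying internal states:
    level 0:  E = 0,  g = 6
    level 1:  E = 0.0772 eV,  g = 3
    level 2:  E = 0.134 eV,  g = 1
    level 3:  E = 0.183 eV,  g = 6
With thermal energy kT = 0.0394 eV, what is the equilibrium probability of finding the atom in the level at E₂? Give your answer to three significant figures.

Eᵢ/kT = 0, 1.9594, 3.4010, 4.6447.
Z = Σ gᵢe^(−Eᵢ/kT) = 6·e^(−0) + 3·e^(−1.9594) + 1·e^(−3.4010) + 6·e^(−4.6447) = 6.0000 + 0.42283 + 0.033340 + 0.057674 = 6.5138.
P₂ = g₂ e^(−E₂/kT) / Z = 0.033340/6.5138 = 0.00512.

0.00512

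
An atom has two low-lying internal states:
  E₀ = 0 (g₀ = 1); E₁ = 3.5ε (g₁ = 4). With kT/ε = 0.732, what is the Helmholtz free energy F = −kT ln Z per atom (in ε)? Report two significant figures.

-0.024 ε

Eᵢ/kT = 0, 4.781.
Z = Σ gᵢe^(−Eᵢ/kT) = 1·e^(−0) + 4·e^(−4.781) = 1.000 + 0.03355 = 1.034.
F = −kT ln Z = −0.732 × ln(1.034) = −0.732 × 0.03343 = -0.024 ε.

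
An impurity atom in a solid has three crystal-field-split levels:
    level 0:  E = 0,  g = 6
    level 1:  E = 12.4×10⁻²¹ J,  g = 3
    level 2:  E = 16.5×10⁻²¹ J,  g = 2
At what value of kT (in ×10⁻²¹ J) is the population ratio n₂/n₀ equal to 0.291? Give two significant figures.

n₂/n₀ = (g₂/g₀) exp[−(E₂−E₀)/kT] = 0.291.
⇒ (E₂−E₀)/kT = ln((2/6)/0.291) = ln(1.145) = 0.1354.
kT = 16.5 ×10⁻²¹ J / 0.1354 = 120 ×10⁻²¹ J.

120 ×10⁻²¹ J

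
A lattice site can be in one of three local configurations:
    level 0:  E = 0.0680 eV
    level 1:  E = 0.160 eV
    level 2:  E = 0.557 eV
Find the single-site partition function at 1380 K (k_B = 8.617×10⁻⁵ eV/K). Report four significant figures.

k_BT = 8.617×10⁻⁵ × 1380 K = 0.118915 eV.
Eᵢ/kT = 0.571837, 1.34550, 4.68402.
Z = Σ e^(−Eᵢ/kT) = e^(−0.571837) + e^(−1.34550) + e^(−4.68402) = 0.564488 + 0.260409 + 0.00924179 = 0.834139.

Z = 0.8341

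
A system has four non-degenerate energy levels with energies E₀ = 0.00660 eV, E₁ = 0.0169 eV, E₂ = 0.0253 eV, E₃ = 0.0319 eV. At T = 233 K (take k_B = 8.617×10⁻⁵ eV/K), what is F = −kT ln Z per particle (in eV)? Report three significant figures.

k_BT = 8.617×10⁻⁵ × 233 K = 0.020078 eV.
Eᵢ/kT = 0.32872, 0.84172, 1.2601, 1.5888.
Z = Σ e^(−Eᵢ/kT) = e^(−0.32872) + e^(−0.84172) + e^(−1.2601) + e^(−1.5888) = 0.71984 + 0.43097 + 0.28363 + 0.20417 = 1.6386.
F = −kT ln Z = −0.020078 × ln(1.6386) = −0.020078 × 0.49384 = -0.00992 eV.

-0.00992 eV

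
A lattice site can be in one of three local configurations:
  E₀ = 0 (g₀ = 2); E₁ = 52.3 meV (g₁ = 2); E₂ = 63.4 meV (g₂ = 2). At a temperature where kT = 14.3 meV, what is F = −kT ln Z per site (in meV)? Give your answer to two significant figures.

-10 meV

Eᵢ/kT = 0, 3.657, 4.434.
Z = Σ gᵢe^(−Eᵢ/kT) = 2·e^(−0) + 2·e^(−3.657) + 2·e^(−4.434) = 2.000 + 0.05162 + 0.02373 = 2.075.
F = −kT ln Z = −14.3 × ln(2.075) = −14.3 × 0.7300 = -10 meV.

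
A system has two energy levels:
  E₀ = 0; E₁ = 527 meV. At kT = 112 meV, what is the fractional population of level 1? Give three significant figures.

0.00897

Eᵢ/kT = 0, 4.7054.
Z = Σ e^(−Eᵢ/kT) = e^(−0) + e^(−4.7054) = 1.0000 + 0.0090463 = 1.0090.
P₁ = e^(−E₁/kT) / Z = 0.0090463/1.0090 = 0.00897.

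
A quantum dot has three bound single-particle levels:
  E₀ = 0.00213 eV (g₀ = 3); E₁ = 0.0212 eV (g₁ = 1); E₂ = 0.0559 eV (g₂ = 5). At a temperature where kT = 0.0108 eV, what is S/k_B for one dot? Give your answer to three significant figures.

Eᵢ/kT = 0.19722, 1.9630, 5.1759.
Z = Σ gᵢe^(−Eᵢ/kT) = 3·e^(−0.19722) + 1·e^(−1.9630) + 5·e^(−5.1759) = 2.4630 + 0.14044 + 0.028256 = 2.6317.
⟨E⟩ = Σ EᵢPᵢ = 0.0037250 eV.
S/k_B = ln Z + ⟨E⟩/kT = ln(2.6317) + 0.0037250/0.0108 = 0.96763 + 0.34491 = 1.31.

1.31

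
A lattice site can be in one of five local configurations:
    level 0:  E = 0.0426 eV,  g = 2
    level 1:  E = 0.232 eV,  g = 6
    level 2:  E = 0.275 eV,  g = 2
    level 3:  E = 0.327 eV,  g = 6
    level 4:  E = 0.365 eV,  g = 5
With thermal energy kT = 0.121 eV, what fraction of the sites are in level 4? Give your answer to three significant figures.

0.0779

Eᵢ/kT = 0.35207, 1.9174, 2.2727, 2.7025, 3.0165.
Z = Σ gᵢe^(−Eᵢ/kT) = 2·e^(−0.35207) + 6·e^(−1.9174) + 2·e^(−2.2727) + 6·e^(−2.7025) + 5·e^(−3.0165) = 1.4065 + 0.88193 + 0.20607 + 0.40223 + 0.24486 = 3.1416.
P₄ = g₄ e^(−E₄/kT) / Z = 0.24486/3.1416 = 0.0779.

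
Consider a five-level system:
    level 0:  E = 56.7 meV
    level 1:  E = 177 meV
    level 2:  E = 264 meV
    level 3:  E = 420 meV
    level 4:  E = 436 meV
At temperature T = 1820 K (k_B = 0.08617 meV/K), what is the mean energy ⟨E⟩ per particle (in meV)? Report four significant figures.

k_BT = 0.08617 × 1820 K = 156.829 meV.
Eᵢ/kT = 0.361540, 1.12862, 1.68336, 2.67808, 2.78010.
Z = Σ e^(−Eᵢ/kT) = e^(−0.361540) + e^(−1.12862) + e^(−1.68336) + e^(−2.67808) + e^(−2.78010) = 0.696603 + 0.323479 + 0.185749 + 0.0686949 + 0.0620323 = 1.33656.
⟨E⟩ = Σ Eᵢ e^(−Eᵢ/kT) / Z = (56.7·0.696603 + 177·0.323479 + 264·0.185749 + 420·0.0686949 + 436·0.0620323) / 1.33656 = 150.9 meV.

150.9 meV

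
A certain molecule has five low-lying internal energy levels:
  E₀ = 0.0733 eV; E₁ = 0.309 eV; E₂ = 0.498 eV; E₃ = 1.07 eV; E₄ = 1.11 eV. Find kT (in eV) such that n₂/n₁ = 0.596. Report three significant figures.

n₂/n₁ = exp[−(E₂−E₁)/kT] = 0.596.
⇒ (E₂−E₁)/kT = ln(1/0.596) = ln(1.6779) = 0.51754.
kT = 0.189 eV / 0.51754 = 0.365 eV.

0.365 eV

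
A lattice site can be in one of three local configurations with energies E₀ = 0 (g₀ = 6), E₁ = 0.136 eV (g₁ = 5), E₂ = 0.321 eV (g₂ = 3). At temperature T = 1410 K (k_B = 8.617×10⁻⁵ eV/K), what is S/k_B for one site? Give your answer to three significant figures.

k_BT = 8.617×10⁻⁵ × 1410 K = 0.12150 eV.
Eᵢ/kT = 0, 1.1193, 2.6420.
Z = Σ gᵢe^(−Eᵢ/kT) = 6·e^(−0) + 5·e^(−1.1193) + 3·e^(−2.6420) = 6.0000 + 1.6325 + 0.21366 = 7.8462.
⟨E⟩ = Σ EᵢPᵢ = 0.037038 eV.
S/k_B = ln Z + ⟨E⟩/kT = ln(7.8462) + 0.037038/0.12150 = 2.0600 + 0.30484 = 2.36.

2.36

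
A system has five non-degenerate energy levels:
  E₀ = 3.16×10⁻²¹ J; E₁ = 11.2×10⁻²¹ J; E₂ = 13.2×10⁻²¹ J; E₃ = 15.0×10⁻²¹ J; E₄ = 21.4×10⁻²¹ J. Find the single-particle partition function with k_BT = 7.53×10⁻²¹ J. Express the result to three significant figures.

Eᵢ/kT = 0.41965, 1.4874, 1.7530, 1.9920, 2.8420.
Z = Σ e^(−Eᵢ/kT) = e^(−0.41965) + e^(−1.4874) + e^(−1.7530) + e^(−1.9920) + e^(−2.8420) = 0.65728 + 0.22596 + 0.17325 + 0.13642 + 0.058309 = 1.2512.

Z = 1.25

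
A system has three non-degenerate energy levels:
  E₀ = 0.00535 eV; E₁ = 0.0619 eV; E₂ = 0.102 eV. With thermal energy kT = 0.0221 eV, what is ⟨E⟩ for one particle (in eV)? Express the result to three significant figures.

Eᵢ/kT = 0.24208, 2.8009, 4.6154.
Z = Σ e^(−Eᵢ/kT) = e^(−0.24208) + e^(−2.8009) + e^(−4.6154) = 0.78499 + 0.060755 + 0.0098982 = 0.85564.
⟨E⟩ = Σ Eᵢ e^(−Eᵢ/kT) / Z = (0.00535·0.78499 + 0.0619·0.060755 + 0.102·0.0098982) / 0.85564 = 0.0105 eV.

0.0105 eV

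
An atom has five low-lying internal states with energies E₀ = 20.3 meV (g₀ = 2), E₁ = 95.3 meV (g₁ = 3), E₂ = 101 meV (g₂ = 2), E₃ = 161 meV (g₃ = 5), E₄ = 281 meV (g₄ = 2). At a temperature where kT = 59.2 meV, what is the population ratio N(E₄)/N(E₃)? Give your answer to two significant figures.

0.053

n₄/n₃ = (g₄/g₃) exp[−(E₄−E₃)/kT] = (2/5) × exp(−(120 meV)/(59.2 meV)) = (2/5) × exp(-2.027) = 0.053.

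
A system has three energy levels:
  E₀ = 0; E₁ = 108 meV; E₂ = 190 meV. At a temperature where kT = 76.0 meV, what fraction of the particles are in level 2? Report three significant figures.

0.0620

Eᵢ/kT = 0, 1.4211, 2.5000.
Z = Σ e^(−Eᵢ/kT) = e^(−0) + e^(−1.4211) + e^(−2.5000) = 1.0000 + 0.24145 + 0.082085 = 1.3235.
P₂ = e^(−E₂/kT) / Z = 0.082085/1.3235 = 0.0620.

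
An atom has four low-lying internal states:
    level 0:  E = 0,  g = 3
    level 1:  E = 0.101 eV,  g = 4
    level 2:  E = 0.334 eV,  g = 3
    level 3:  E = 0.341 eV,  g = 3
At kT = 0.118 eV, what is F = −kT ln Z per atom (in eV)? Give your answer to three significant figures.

-0.191 eV

Eᵢ/kT = 0, 0.85593, 2.8305, 2.8898.
Z = Σ gᵢe^(−Eᵢ/kT) = 3·e^(−0) + 4·e^(−0.85593) + 3·e^(−2.8305) + 3·e^(−2.8898) = 3.0000 + 1.6996 + 0.17695 + 0.16676 = 5.0433.
F = −kT ln Z = −0.118 × ln(5.0433) = −0.118 × 1.6181 = -0.191 eV.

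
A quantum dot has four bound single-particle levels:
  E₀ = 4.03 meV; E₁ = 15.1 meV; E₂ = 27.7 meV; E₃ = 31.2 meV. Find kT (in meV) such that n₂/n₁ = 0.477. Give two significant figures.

n₂/n₁ = exp[−(E₂−E₁)/kT] = 0.477.
⇒ (E₂−E₁)/kT = ln(1/0.477) = ln(2.096) = 0.7400.
kT = 12.6 meV / 0.7400 = 17 meV.

17 meV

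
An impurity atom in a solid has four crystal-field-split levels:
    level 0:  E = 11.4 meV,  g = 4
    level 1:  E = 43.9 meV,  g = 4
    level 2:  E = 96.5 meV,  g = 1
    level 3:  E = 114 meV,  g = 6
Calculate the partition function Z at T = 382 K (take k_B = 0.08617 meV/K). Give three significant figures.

Z = 4.12

k_BT = 0.08617 × 382 K = 32.917 meV.
Eᵢ/kT = 0.34633, 1.3337, 2.9316, 3.4633.
Z = Σ gᵢe^(−Eᵢ/kT) = 4·e^(−0.34633) + 4·e^(−1.3337) + 1·e^(−2.9316) + 6·e^(−3.4633) = 2.8291 + 1.0540 + 0.053312 + 0.18796 = 4.1244.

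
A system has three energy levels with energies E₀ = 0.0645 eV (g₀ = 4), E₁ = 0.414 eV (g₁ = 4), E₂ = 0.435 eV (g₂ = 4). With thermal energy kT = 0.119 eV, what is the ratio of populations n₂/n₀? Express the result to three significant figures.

n₂/n₀ = (g₂/g₀) exp[−(E₂−E₀)/kT] = (4/4) × exp(−(0.3705 eV)/(0.119 eV)) = (4/4) × exp(-3.1134) = 0.0444.

0.0444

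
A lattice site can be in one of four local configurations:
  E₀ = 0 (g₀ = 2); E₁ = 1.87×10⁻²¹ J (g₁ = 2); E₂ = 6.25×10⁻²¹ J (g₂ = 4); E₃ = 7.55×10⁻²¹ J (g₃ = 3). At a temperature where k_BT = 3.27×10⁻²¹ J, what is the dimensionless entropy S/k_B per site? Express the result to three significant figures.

Eᵢ/kT = 0, 0.57187, 1.9113, 2.3089.
Z = Σ gᵢe^(−Eᵢ/kT) = 2·e^(−0) + 2·e^(−0.57187) + 4·e^(−1.9113) + 3·e^(−2.3089) = 2.0000 + 1.1289 + 0.59155 + 0.29811 = 4.0186.
⟨E⟩ = Σ EᵢPᵢ = 2.0054 ×10⁻²¹ J.
S/k_B = ln Z + ⟨E⟩/kT = ln(4.0186) + 2.0054/3.27 = 1.3909 + 0.61327 = 2.00.

2.00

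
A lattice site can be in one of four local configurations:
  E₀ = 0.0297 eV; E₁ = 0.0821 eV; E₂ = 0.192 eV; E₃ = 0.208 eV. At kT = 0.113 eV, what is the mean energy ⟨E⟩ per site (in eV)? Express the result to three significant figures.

0.0820 eV

Eᵢ/kT = 0.26283, 0.72655, 1.6991, 1.8407.
Z = Σ e^(−Eᵢ/kT) = e^(−0.26283) + e^(−0.72655) + e^(−1.6991) + e^(−1.8407) = 0.76887 + 0.48357 + 0.18285 + 0.15871 = 1.5940.
⟨E⟩ = Σ Eᵢ e^(−Eᵢ/kT) / Z = (0.0297·0.76887 + 0.0821·0.48357 + 0.192·0.18285 + 0.208·0.15871) / 1.5940 = 0.0820 eV.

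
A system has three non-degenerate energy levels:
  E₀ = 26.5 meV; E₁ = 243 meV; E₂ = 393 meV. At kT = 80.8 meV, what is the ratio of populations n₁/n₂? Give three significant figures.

n₁/n₂ = exp[−(E₁−E₂)/kT] = exp(−(-150 meV)/(80.8 meV)) = exp(1.8564) = 6.40.

6.40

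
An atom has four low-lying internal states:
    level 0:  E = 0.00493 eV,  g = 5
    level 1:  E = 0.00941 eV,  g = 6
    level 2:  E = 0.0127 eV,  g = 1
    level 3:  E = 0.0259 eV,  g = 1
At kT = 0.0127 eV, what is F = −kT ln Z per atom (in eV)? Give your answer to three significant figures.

-0.0243 eV

Eᵢ/kT = 0.38819, 0.74094, 1.0000, 2.0394.
Z = Σ gᵢe^(−Eᵢ/kT) = 5·e^(−0.38819) + 6·e^(−0.74094) + 1·e^(−1.0000) + 1·e^(−2.0394) = 3.3914 + 2.8600 + 0.36788 + 0.13011 = 6.7494.
F = −kT ln Z = −0.0127 × ln(6.7494) = −0.0127 × 1.9095 = -0.0243 eV.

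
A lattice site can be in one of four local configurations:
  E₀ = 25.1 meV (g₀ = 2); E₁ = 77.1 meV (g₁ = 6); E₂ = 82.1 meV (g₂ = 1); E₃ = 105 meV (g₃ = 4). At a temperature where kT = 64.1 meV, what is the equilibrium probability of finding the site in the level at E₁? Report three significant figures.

Eᵢ/kT = 0.39158, 1.2028, 1.2808, 1.6381.
Z = Σ gᵢe^(−Eᵢ/kT) = 2·e^(−0.39158) + 6·e^(−1.2028) + 1·e^(−1.2808) + 4·e^(−1.6381) = 1.3520 + 1.8021 + 0.27781 + 0.77740 = 4.2093.
P₁ = g₁ e^(−E₁/kT) / Z = 1.8021/4.2093 = 0.428.

0.428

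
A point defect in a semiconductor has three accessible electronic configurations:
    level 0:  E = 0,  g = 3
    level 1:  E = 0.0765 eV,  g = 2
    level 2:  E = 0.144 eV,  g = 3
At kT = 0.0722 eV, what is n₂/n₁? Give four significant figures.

0.5889

n₂/n₁ = (g₂/g₁) exp[−(E₂−E₁)/kT] = (3/2) × exp(−(0.0675 eV)/(0.0722 eV)) = (3/2) × exp(-0.934903) = 0.5889.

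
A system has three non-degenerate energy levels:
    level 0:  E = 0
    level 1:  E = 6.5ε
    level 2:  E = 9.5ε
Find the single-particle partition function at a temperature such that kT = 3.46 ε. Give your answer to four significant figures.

Eᵢ/kT = 0, 1.87861, 2.74566.
Z = Σ e^(−Eᵢ/kT) = e^(−0) + e^(−1.87861) + e^(−2.74566) = 1.00000 + 0.152802 + 0.0642059 = 1.21701.

Z = 1.217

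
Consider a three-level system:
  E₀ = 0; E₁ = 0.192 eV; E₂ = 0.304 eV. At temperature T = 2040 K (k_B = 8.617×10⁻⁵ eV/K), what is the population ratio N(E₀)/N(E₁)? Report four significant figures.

k_BT = 8.617×10⁻⁵ × 2040 K = 0.175787 eV.
n₀/n₁ = exp[−(E₀−E₁)/kT] = exp(−(-0.192 eV)/(0.175787 eV)) = exp(1.09223) = 2.981.

2.981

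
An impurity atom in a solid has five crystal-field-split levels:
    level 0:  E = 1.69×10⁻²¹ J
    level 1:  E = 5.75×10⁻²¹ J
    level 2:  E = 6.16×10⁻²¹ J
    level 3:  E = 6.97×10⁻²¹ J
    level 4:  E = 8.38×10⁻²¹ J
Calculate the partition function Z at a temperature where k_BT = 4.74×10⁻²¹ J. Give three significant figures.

Eᵢ/kT = 0.35654, 1.2131, 1.2996, 1.4705, 1.7679.
Z = Σ e^(−Eᵢ/kT) = e^(−0.35654) + e^(−1.2131) + e^(−1.2996) + e^(−1.4705) + e^(−1.7679) = 0.70009 + 0.29727 + 0.27264 + 0.22981 + 0.17069 = 1.6705.

Z = 1.67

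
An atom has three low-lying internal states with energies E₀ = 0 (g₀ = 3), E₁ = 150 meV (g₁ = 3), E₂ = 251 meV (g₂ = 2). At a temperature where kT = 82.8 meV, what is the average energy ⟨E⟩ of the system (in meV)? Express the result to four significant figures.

27.25 meV

Eᵢ/kT = 0, 1.81159, 3.03140.
Z = Σ gᵢe^(−Eᵢ/kT) = 3·e^(−0) + 3·e^(−1.81159) + 2·e^(−3.03140) = 3.00000 + 0.490182 + 0.0964961 = 3.58668.
⟨E⟩ = Σ Eᵢ gᵢe^(−Eᵢ/kT) / Z = (0·3.00000 + 150·0.490182 + 251·0.0964961) / 3.58668 = 27.25 meV.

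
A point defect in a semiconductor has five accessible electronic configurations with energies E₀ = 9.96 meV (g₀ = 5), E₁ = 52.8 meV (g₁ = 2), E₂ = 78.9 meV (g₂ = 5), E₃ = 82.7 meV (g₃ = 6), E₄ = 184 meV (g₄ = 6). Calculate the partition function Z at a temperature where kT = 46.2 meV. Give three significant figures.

Eᵢ/kT = 0.21558, 1.1429, 1.7078, 1.7900, 3.9827.
Z = Σ gᵢe^(−Eᵢ/kT) = 5·e^(−0.21558) + 2·e^(−1.1429) + 5·e^(−1.7078) + 6·e^(−1.7900) + 6·e^(−3.9827) = 4.0304 + 0.63779 + 0.90632 + 1.0018 + 0.11181 = 6.6881.

Z = 6.69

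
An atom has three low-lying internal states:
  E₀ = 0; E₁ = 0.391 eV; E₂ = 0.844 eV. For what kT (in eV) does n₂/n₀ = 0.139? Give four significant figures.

n₂/n₀ = exp[−(E₂−E₀)/kT] = 0.139.
⇒ (E₂−E₀)/kT = ln(1/0.139) = ln(7.19424) = 1.97328.
kT = 0.844 eV / 1.97328 = 0.4277 eV.

0.4277 eV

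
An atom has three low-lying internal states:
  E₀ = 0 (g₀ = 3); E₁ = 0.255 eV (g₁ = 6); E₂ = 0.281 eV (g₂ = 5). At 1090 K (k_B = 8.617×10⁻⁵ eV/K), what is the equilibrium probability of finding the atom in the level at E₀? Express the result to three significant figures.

0.822

k_BT = 8.617×10⁻⁵ × 1090 K = 0.093925 eV.
Eᵢ/kT = 0, 2.7149, 2.9917.
Z = Σ gᵢe^(−Eᵢ/kT) = 3·e^(−0) + 6·e^(−2.7149) + 5·e^(−2.9917) = 3.0000 + 0.39727 + 0.25101 = 3.6483.
P₀ = g₀ e^(−E₀/kT) / Z = 3.0000/3.6483 = 0.822.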